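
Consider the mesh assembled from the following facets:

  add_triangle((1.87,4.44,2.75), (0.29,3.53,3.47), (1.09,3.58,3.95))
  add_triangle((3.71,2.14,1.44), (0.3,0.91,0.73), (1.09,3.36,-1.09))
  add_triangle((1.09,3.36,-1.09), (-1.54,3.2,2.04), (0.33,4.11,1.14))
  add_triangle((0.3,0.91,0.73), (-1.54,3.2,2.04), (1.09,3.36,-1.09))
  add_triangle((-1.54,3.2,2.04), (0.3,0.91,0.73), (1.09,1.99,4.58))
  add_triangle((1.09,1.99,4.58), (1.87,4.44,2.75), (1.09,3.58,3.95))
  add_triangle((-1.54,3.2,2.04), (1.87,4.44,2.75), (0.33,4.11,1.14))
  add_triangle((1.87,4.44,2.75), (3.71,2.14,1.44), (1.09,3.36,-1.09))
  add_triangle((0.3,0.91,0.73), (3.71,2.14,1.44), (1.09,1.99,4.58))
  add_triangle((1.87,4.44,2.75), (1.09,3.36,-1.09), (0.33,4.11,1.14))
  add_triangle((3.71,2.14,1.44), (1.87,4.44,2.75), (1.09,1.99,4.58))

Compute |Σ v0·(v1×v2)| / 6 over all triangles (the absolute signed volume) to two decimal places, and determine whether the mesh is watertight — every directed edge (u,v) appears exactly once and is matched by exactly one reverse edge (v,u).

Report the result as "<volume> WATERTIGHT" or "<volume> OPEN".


Per-triangle v0·(v1×v2)/6:
  t1: +1.1376
  t2: -1.7257
  t3: +1.8414
  t4: -1.4884
  t5: -1.1396
  t6: +1.3579
  t7: +3.0638
  t8: +6.5633
  t9: -1.3778
  t10: +2.9494
  t11: +6.9361
Σ = +18.1180 → |volume| = 18.12

Directed edges: 33 total; 5 unmatched, e.g. (1.87,4.44,2.75)→(0.29,3.53,3.47) → open.

18.12 OPEN


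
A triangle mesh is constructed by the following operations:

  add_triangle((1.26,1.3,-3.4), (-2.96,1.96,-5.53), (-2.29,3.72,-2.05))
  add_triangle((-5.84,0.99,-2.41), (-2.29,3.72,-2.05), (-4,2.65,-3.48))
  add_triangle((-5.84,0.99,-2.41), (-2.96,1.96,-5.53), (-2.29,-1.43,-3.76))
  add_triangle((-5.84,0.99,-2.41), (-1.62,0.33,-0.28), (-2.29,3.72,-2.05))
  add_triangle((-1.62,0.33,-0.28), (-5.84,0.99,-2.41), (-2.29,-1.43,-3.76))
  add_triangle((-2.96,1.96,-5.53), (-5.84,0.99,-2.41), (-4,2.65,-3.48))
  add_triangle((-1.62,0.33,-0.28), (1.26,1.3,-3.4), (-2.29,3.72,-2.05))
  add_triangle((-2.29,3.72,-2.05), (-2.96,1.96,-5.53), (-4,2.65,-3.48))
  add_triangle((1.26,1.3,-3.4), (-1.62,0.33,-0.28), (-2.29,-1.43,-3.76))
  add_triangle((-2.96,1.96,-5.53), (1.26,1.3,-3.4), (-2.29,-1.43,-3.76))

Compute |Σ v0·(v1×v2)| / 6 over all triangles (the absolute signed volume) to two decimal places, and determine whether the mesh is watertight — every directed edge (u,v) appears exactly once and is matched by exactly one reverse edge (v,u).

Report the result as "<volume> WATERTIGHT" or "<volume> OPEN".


Per-triangle v0·(v1×v2)/6:
  t1: +8.6016
  t2: +3.8115
  t3: +11.6202
  t4: +1.3195
  t5: +0.5359
  t6: +5.6730
  t7: -2.4828
  t8: +4.3394
  t9: -3.2665
  t10: +7.8179
Σ = +37.9698 → |volume| = 37.97

Directed edges: 30 total, each appears once with its reverse present → watertight.

37.97 WATERTIGHT


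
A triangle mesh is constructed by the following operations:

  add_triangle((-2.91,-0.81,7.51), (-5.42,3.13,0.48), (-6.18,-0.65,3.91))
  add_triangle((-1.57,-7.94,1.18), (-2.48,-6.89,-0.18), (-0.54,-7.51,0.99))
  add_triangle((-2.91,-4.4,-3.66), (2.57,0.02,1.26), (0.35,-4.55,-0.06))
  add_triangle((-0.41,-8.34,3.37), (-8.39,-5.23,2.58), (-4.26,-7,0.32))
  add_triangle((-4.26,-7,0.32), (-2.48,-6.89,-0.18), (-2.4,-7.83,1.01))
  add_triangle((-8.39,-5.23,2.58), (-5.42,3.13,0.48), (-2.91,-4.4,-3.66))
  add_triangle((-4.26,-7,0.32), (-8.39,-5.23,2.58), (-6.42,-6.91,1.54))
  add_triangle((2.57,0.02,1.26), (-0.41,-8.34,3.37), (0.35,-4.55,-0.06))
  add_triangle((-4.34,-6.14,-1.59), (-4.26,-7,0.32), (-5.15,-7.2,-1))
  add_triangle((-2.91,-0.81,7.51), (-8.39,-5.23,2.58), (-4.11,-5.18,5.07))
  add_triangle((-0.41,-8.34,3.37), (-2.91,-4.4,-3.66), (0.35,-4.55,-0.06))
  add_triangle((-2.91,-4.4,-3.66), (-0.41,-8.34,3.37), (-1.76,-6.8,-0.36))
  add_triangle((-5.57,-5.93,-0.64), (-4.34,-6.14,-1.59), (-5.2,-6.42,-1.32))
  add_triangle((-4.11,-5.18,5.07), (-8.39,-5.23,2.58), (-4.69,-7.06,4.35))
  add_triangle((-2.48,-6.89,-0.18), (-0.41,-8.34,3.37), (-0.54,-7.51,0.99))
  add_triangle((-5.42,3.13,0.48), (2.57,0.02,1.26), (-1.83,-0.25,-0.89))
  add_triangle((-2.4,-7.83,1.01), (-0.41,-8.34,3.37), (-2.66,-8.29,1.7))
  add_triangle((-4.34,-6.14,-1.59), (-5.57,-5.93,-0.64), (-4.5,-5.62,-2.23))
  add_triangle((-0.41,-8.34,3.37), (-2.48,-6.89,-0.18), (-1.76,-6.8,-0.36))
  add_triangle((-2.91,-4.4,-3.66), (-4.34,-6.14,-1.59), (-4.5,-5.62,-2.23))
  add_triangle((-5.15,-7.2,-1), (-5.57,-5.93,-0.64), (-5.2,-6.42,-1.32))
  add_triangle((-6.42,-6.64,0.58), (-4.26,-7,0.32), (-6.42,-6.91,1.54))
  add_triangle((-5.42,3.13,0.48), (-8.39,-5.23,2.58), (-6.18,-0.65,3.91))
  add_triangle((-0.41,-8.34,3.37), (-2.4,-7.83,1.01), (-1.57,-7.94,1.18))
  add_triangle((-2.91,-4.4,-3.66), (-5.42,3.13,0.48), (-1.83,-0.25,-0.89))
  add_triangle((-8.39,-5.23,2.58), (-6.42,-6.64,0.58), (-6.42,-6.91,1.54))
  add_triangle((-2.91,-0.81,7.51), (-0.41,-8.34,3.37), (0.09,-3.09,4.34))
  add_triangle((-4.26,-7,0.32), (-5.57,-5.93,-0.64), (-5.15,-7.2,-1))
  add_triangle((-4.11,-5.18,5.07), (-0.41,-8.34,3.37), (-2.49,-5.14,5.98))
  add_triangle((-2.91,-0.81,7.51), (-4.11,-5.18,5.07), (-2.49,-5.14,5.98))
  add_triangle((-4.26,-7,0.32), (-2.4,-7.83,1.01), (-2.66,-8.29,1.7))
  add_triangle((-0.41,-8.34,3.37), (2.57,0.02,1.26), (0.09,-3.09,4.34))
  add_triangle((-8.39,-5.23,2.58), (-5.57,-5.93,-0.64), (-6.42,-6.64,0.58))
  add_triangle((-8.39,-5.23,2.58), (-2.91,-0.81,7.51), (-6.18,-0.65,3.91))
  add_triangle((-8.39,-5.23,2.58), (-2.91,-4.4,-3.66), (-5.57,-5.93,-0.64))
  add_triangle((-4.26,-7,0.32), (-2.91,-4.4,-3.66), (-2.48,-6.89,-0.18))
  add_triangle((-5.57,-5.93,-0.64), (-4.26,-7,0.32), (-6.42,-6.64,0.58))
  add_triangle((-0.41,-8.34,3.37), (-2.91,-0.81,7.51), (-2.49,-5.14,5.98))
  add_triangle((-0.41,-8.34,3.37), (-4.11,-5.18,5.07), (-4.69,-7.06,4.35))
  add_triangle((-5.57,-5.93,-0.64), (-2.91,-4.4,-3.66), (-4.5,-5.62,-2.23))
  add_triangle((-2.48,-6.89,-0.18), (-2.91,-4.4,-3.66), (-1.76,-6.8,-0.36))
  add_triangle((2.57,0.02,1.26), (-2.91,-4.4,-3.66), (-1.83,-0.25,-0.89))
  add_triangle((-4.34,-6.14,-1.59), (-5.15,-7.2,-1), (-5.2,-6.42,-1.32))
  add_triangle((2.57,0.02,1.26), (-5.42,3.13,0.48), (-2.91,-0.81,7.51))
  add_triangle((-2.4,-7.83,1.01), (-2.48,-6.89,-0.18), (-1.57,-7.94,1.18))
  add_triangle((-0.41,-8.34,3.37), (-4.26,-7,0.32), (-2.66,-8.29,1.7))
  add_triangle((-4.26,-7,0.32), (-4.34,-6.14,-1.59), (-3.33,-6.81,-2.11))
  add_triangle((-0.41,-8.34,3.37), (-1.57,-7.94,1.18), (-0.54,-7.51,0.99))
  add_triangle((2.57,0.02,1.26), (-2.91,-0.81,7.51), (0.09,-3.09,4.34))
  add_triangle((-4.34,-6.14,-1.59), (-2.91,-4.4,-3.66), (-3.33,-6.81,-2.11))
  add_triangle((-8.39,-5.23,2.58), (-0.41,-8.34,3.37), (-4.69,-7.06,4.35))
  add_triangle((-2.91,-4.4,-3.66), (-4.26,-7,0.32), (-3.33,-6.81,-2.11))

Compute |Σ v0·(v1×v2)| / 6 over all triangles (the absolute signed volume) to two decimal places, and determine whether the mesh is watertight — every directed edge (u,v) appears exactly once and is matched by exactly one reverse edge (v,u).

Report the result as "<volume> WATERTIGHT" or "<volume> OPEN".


368.22 WATERTIGHT

Per-triangle v0·(v1×v2)/6:
  t1: +20.0737
  t2: +1.6921
  t3: +3.9209
  t4: +30.8985
  t5: +2.6690
  t6: +45.7459
  t7: -1.3878
  t8: +7.7908
  t9: +0.7411
  t10: +29.5603
  t11: +11.4449
  t12: -0.8595
  t13: -0.1237
  t14: +11.3703
  t15: -5.3818
  t16: -0.3266
  t17: +2.1228
  t18: +1.5762
  t19: +3.3757
  t20: +1.5194
  t21: +0.8167
  t22: +2.6833
  t23: +23.6038
  t24: +2.1495
  t25: +1.1539
  t26: +4.0677
  t27: +14.7485
  t28: +2.2245
  t29: +11.6585
  t30: +11.0685
  t31: +1.8307
  t32: +10.6128
  t33: +3.8874
  t34: +26.8013
  t35: +7.1466
  t36: +7.8509
  t37: +3.1614
  t38: +6.7658
  t39: +9.9470
  t40: +0.4896
  t41: +3.0769
  t42: -0.2390
  t43: +0.5644
  t44: +13.2008
  t45: +1.1298
  t46: +1.1259
  t47: +3.4818
  t48: +2.8711
  t49: +10.3821
  t50: +3.7558
  t51: +14.1084
  t52: -4.3246
Σ = +368.2237 → |volume| = 368.22

Directed edges: 156 total, each appears once with its reverse present → watertight.


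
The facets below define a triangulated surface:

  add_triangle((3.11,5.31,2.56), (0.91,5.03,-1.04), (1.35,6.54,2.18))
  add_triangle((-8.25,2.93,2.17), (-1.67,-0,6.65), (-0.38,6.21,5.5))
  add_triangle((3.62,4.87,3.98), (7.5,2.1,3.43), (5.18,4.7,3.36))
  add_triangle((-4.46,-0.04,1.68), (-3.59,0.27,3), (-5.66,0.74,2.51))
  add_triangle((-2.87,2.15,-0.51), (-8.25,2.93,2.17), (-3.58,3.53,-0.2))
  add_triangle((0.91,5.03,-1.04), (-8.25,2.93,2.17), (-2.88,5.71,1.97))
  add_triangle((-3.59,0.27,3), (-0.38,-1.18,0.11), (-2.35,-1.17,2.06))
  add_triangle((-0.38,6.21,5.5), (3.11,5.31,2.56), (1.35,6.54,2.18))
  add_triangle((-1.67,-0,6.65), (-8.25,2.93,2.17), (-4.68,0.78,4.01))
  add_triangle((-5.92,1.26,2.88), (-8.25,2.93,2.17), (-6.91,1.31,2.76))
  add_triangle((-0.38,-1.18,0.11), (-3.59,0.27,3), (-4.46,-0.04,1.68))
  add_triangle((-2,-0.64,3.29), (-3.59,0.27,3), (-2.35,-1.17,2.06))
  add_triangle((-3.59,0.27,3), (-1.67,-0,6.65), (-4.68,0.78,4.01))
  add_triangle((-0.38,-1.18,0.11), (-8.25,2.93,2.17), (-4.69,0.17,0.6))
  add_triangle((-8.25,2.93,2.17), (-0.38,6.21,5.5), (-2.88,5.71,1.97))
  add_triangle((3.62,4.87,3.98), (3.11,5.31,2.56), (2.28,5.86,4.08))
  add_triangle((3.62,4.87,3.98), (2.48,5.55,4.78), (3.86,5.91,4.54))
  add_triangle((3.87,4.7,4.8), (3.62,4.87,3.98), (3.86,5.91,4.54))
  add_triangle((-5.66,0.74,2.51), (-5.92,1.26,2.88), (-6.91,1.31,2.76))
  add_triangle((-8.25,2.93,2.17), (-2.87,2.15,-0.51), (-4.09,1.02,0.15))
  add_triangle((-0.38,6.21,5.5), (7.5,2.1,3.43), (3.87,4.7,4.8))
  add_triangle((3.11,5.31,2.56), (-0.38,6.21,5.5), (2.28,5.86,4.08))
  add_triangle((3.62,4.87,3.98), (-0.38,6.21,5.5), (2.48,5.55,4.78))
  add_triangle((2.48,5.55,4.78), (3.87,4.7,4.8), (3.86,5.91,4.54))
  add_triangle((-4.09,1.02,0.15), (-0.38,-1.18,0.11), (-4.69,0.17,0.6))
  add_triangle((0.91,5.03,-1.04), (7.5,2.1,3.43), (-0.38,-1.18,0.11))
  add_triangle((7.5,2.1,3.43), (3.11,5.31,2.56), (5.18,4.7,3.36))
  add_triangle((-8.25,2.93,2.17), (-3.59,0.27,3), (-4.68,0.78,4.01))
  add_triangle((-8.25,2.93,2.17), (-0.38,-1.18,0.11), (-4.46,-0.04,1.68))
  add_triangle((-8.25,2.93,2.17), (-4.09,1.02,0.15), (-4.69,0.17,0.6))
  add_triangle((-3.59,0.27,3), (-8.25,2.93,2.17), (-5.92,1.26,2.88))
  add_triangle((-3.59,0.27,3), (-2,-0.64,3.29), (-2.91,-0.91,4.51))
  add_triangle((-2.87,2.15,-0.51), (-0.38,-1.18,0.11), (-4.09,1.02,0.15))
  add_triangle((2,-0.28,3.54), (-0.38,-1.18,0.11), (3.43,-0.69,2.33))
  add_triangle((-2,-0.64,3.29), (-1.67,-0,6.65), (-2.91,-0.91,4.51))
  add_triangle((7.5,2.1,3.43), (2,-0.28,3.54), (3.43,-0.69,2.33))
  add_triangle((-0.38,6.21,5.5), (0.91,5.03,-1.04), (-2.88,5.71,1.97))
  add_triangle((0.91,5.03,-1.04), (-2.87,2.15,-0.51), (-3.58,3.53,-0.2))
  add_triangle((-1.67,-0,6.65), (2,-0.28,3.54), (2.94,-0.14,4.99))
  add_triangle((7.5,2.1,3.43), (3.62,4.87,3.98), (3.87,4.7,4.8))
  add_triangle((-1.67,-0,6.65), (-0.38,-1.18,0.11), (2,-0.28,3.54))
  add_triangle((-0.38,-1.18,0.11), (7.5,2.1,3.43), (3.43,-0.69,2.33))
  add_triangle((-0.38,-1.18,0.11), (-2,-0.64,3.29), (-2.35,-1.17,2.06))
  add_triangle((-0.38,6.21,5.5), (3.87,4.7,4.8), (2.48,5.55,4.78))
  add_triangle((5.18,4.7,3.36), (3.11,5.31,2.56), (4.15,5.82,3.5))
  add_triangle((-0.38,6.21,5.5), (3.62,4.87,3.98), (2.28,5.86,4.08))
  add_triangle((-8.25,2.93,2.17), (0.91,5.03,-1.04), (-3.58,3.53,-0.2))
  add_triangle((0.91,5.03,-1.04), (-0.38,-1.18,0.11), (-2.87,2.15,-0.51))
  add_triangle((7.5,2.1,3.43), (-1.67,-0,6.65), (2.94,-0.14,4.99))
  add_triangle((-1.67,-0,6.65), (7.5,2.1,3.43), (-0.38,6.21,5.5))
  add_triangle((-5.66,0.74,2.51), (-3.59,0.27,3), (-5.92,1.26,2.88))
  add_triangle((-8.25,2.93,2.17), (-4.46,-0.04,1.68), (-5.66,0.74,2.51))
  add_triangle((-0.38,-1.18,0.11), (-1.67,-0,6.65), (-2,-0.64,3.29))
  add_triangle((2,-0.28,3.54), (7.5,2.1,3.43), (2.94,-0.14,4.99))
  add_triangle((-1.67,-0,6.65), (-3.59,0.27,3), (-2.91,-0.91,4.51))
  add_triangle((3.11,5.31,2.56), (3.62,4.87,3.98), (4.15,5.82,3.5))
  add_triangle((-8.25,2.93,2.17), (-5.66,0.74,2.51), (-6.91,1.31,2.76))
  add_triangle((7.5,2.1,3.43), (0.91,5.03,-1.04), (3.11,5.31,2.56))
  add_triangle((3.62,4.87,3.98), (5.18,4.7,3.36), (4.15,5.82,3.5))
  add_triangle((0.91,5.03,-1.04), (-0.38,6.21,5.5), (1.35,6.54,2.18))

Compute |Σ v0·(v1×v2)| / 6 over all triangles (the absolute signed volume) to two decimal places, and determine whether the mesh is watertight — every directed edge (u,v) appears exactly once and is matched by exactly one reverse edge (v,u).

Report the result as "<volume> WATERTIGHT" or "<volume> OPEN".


Per-triangle v0·(v1×v2)/6:
  t1: +5.8530
  t2: +56.2833
  t3: +4.6647
  t4: +0.8836
  t5: +2.1532
  t6: +14.0846
  t7: +0.2368
  t8: +8.9604
  t9: +5.2667
  t10: +0.9893
  t11: +1.4336
  t12: +1.2588
  t13: +1.3531
  t14: +1.1663
  t15: +24.6745
  t16: +2.5167
  t17: -0.4929
  t18: +0.3263
  t19: +0.2372
  t20: +2.1917
  t21: +1.7240
  t22: +1.9058
  t23: +0.4231
  t24: +1.7486
  t25: +0.3065
  t26: +0.2603
  t27: +0.8778
  t28: +1.3468
  t29: +0.8940
  t30: +1.5271
  t31: +0.5534
  t32: -0.1104
  t33: +0.4407
  t34: +1.5926
  t35: +0.0769
  t36: +4.6166
  t37: +18.2832
  t38: +1.6792
  t39: +0.8530
  t40: +4.0990
  t41: +3.8877
  t42: +0.4363
  t43: +0.5653
  t44: +2.4429
  t45: +0.7733
  t46: +3.5913
  t47: +5.9168
  t48: +0.3569
  t49: +11.0569
  t50: +55.2189
  t51: +0.6934
  t52: +1.3952
  t53: +1.2852
  t54: +0.6668
  t55: +3.3929
  t56: +0.5992
  t57: +0.0394
  t58: +14.8712
  t59: +1.7885
  t60: +5.4008
Σ = +291.5180 → |volume| = 291.52

Directed edges: 180 total, each appears once with its reverse present → watertight.

291.52 WATERTIGHT


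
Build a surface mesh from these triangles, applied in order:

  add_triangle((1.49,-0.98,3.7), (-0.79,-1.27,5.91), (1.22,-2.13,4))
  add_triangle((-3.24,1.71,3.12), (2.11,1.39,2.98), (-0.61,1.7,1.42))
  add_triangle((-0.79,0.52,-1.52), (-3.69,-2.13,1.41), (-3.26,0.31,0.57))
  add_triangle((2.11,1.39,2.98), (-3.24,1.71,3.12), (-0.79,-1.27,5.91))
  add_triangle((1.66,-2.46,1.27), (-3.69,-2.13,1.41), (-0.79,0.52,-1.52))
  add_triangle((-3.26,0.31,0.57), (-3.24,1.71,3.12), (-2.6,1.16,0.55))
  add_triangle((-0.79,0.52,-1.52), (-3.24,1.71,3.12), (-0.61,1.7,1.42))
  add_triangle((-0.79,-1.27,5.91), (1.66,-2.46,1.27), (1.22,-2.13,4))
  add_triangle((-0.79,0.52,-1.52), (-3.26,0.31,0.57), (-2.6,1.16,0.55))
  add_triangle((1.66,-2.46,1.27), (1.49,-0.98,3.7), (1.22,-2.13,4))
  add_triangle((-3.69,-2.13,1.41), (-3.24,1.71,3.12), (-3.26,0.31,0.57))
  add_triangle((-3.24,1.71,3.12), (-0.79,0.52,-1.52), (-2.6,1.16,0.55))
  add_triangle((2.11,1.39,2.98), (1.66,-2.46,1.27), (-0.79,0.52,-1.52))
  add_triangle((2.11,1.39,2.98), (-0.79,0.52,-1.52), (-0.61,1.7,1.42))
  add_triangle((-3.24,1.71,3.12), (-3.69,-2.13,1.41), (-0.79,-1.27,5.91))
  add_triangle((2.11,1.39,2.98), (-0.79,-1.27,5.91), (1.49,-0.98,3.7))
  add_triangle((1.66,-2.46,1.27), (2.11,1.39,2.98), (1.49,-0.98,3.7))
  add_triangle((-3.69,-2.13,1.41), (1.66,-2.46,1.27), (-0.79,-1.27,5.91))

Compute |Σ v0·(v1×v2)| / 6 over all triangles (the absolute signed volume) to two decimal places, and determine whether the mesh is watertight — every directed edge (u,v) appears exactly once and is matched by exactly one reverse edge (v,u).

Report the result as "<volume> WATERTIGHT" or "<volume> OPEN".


Per-triangle v0·(v1×v2)/6:
  t1: +2.1639
  t2: +2.6039
  t3: +2.0502
  t4: +11.5271
  t5: +2.6869
  t6: +1.1937
  t7: +1.7435
  t8: +1.4904
  t9: +0.8454
  t10: +1.2700
  t11: +4.0245
  t12: +0.3701
  t13: +0.8983
  t14: +1.1336
  t15: +13.2904
  t16: +4.4259
  t17: +2.7352
  t18: +10.8361
Σ = +65.2891 → |volume| = 65.29

Directed edges: 54 total, each appears once with its reverse present → watertight.

65.29 WATERTIGHT


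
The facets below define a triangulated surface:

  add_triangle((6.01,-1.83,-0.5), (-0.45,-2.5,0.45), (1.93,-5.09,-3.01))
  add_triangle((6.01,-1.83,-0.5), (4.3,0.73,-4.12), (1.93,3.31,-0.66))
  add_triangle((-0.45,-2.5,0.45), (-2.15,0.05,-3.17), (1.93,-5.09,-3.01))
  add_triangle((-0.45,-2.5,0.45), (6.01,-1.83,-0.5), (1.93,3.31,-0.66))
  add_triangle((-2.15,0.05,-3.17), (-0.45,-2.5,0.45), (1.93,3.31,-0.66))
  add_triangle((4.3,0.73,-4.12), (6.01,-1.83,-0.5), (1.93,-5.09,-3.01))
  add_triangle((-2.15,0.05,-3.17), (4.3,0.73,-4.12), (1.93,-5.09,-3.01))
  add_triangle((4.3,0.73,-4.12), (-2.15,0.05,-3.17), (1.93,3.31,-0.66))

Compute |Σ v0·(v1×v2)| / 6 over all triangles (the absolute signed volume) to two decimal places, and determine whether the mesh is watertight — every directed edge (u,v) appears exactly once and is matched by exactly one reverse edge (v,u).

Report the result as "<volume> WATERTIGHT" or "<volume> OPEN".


Per-triangle v0·(v1×v2)/6:
  t1: +9.3871
  t2: +13.6683
  t3: +7.2806
  t4: +0.2915
  t5: -1.8150
  t6: +22.7878
  t7: +20.6515
  t8: +11.5320
Σ = +83.7838 → |volume| = 83.78

Directed edges: 24 total, each appears once with its reverse present → watertight.

83.78 WATERTIGHT


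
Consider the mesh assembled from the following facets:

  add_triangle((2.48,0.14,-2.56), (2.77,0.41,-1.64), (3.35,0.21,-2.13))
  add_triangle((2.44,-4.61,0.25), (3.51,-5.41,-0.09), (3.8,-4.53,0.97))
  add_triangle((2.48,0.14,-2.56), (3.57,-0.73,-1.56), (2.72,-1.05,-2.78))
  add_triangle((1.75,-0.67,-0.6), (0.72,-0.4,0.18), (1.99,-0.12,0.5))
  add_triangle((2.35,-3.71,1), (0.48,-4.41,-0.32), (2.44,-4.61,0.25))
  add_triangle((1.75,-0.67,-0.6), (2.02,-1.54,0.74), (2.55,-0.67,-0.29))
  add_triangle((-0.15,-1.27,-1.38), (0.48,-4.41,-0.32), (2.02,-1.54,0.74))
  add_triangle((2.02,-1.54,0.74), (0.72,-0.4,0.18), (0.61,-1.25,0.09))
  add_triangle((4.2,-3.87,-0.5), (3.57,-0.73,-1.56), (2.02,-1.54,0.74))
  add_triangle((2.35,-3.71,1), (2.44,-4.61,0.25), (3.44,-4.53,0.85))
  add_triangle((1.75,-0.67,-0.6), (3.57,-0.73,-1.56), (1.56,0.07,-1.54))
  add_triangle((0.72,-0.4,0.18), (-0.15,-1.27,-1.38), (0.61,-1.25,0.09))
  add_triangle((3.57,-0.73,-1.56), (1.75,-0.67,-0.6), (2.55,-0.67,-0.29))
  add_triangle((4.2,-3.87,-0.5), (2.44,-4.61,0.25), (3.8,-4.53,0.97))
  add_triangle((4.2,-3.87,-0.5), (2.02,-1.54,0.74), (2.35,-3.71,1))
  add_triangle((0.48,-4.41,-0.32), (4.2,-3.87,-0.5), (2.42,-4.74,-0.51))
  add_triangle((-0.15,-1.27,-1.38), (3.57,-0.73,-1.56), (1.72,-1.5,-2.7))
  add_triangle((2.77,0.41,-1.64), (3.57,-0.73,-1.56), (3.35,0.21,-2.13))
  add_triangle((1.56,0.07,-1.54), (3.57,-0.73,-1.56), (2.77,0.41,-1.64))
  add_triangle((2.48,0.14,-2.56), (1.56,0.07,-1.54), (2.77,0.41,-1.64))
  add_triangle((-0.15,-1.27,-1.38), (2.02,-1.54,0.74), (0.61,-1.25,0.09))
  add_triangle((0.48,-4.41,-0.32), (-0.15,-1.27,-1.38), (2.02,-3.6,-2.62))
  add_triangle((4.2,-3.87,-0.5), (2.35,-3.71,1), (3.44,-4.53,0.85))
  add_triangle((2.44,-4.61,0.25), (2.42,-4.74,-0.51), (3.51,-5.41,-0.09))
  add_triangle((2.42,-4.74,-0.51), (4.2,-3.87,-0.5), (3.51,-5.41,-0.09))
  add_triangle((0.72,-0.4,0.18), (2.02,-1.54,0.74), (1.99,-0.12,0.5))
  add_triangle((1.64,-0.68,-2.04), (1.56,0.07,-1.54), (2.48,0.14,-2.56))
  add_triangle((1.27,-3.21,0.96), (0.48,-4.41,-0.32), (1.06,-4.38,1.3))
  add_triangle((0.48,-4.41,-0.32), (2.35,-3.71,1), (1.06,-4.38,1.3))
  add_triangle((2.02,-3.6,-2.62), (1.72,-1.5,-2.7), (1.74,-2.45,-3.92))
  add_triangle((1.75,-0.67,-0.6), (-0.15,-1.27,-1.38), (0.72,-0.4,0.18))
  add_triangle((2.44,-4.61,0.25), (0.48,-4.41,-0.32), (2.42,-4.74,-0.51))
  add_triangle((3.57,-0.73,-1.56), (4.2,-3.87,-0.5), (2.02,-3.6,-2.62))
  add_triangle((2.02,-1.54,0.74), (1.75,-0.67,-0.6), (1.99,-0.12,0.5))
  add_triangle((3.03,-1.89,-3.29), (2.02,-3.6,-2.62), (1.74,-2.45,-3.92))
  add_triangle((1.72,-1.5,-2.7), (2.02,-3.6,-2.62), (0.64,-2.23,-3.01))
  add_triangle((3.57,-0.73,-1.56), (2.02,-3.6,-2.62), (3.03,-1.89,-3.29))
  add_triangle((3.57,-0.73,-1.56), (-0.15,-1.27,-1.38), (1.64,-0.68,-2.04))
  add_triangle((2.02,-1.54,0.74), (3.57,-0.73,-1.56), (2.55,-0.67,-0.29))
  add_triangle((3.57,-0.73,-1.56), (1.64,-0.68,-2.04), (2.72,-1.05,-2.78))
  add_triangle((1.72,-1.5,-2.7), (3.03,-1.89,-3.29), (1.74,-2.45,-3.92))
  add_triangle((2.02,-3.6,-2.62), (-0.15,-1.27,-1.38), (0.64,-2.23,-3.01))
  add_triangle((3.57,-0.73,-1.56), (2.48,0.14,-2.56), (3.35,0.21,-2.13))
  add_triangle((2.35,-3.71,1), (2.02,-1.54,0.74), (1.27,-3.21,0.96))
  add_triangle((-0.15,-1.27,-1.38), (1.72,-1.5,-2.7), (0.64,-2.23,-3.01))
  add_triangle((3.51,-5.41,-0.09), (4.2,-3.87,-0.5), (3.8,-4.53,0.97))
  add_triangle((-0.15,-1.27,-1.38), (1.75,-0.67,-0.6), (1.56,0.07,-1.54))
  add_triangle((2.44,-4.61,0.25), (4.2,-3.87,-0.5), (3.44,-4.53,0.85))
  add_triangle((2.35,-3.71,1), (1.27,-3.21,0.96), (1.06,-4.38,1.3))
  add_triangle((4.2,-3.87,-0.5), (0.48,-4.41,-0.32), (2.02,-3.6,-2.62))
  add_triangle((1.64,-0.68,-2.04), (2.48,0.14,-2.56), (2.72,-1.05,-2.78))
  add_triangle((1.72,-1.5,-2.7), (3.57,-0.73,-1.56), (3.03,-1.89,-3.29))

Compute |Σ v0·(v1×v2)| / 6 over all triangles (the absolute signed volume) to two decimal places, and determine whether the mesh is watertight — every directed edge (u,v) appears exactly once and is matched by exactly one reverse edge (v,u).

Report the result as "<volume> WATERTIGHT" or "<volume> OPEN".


Per-triangle v0·(v1×v2)/6:
  t1: +0.1287
  t2: +0.7729
  t3: +1.0465
  t4: -0.1228
  t5: +0.9720
  t6: -0.2586
  t7: -1.5730
  t8: -0.0288
  t9: +2.0119
  t10: +0.4603
  t11: -0.1213
  t12: -0.1366
  t13: -0.1385
  t14: -1.9623
  t15: +1.3480
  t16: -0.1545
  t17: -0.5202
  t18: +0.1582
  t19: -0.3992
  t20: -0.0165
  t21: +0.2880
  t22: +2.0409
  t23: -0.1433
  t24: +0.4072
  t25: +0.9140
  t26: -0.0279
  t27: -0.0250
  t28: -0.5833
  t29: +1.7701
  t30: -0.7737
  t31: -0.2172
  t32: +1.0546
  t33: +5.6447
  t34: +0.5326
  t35: +2.1056
  t36: +1.3209
  t37: +2.4147
  t38: +0.7277
  t39: +0.4093
  t40: -0.0625
  t41: +0.1356
  t42: +0.5507
  t43: +0.5297
  t44: +0.2146
  t45: -0.0310
  t46: +1.9303
  t47: -0.6677
  t48: +1.5676
  t49: +0.0441
  t50: +6.2890
  t51: +0.1815
  t52: +0.1296
Σ = +30.1375 → |volume| = 30.14

Directed edges: 156 total; 6 unmatched, e.g. (0.48,-4.41,-0.32)→(2.02,-1.54,0.74) → open.

30.14 OPEN


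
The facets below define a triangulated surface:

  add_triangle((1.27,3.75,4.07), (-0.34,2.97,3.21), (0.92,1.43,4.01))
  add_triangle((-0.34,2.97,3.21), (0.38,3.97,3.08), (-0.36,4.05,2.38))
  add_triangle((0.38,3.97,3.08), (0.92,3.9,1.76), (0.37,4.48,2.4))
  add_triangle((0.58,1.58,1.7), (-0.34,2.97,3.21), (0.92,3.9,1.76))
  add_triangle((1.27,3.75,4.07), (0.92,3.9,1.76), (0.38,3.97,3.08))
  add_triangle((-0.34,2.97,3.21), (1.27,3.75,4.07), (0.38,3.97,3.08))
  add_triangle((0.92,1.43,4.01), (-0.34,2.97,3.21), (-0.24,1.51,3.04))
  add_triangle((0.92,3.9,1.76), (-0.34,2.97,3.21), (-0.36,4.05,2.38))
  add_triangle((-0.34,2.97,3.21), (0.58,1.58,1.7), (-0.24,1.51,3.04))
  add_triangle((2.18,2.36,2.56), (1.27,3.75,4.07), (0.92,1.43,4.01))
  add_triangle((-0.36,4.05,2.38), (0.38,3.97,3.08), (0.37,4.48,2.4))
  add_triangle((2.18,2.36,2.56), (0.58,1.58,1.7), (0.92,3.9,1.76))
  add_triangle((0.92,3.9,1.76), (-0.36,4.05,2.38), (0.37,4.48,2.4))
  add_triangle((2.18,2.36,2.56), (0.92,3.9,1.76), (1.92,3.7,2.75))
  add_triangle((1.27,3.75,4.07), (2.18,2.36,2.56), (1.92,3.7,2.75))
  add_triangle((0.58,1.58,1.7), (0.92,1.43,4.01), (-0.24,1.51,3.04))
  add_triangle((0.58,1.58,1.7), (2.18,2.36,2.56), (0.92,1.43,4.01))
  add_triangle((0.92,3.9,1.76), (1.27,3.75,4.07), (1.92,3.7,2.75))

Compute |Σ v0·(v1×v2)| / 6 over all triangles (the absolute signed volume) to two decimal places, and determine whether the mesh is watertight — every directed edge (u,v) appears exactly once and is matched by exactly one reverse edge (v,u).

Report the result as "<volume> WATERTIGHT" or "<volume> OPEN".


Per-triangle v0·(v1×v2)/6:
  t1: +2.0639
  t2: +0.7629
  t3: +0.4384
  t4: -0.9195
  t5: +1.1828
  t6: +1.0255
  t7: +0.8372
  t8: -1.2250
  t9: -0.5300
  t10: +2.1215
  t11: +0.5025
  t12: -0.8400
  t13: +0.0768
  t14: +0.1222
  t15: +1.0917
  t16: -0.6642
  t17: -0.8528
  t18: +1.3478
Σ = +6.5418 → |volume| = 6.54

Directed edges: 54 total, each appears once with its reverse present → watertight.

6.54 WATERTIGHT


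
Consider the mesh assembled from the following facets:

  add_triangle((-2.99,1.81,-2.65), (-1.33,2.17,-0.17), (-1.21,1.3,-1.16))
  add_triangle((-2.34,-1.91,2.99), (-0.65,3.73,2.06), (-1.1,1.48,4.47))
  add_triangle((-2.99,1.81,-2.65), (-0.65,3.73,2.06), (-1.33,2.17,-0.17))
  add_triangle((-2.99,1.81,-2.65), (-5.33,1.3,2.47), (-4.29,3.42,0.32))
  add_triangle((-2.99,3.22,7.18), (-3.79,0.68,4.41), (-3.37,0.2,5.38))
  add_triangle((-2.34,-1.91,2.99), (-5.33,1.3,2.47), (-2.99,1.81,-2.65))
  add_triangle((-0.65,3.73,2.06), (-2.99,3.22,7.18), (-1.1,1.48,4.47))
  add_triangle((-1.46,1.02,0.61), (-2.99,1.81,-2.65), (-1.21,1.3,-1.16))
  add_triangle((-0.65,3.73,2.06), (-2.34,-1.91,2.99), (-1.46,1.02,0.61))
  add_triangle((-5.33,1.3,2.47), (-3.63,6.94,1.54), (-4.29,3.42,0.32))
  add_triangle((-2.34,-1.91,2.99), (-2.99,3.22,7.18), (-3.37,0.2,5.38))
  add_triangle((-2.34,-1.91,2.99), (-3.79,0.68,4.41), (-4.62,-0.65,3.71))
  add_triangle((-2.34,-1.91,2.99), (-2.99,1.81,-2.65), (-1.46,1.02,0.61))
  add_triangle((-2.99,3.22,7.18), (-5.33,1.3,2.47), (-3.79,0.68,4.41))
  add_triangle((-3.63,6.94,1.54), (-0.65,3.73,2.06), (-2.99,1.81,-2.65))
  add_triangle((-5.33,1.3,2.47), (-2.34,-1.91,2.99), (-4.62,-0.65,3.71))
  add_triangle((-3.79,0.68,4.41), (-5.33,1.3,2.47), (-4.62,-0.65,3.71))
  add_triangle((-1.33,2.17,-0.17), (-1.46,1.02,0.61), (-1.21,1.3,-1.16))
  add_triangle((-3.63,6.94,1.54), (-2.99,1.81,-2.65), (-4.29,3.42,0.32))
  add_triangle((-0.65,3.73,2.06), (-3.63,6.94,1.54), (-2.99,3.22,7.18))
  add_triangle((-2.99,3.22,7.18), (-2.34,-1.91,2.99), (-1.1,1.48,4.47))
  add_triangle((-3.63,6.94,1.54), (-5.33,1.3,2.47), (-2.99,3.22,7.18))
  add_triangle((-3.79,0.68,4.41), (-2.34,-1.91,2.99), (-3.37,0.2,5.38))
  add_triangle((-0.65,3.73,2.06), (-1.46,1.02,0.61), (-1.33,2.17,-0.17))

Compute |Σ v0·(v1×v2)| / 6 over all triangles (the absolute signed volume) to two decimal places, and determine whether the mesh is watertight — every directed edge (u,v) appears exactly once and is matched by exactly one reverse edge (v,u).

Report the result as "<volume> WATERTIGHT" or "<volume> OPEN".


Per-triangle v0·(v1×v2)/6:
  t1: +0.3449
  t2: -3.9518
  t3: +0.1157
  t4: +6.9081
  t5: +3.4186
  t6: +7.0639
  t7: +2.6875
  t8: -0.5444
  t9: -3.1467
  t10: +8.6718
  t11: +1.4953
  t12: +2.7011
  t13: -3.4999
  t14: +7.1294
  t15: +1.6798
  t16: +0.4498
  t17: +3.8479
  t18: -0.4226
  t19: +7.7911
  t20: +11.5905
  t21: +3.6497
  t22: +31.4799
  t23: +2.0785
  t24: -1.1185
Σ = +90.4196 → |volume| = 90.42

Directed edges: 72 total, each appears once with its reverse present → watertight.

90.42 WATERTIGHT


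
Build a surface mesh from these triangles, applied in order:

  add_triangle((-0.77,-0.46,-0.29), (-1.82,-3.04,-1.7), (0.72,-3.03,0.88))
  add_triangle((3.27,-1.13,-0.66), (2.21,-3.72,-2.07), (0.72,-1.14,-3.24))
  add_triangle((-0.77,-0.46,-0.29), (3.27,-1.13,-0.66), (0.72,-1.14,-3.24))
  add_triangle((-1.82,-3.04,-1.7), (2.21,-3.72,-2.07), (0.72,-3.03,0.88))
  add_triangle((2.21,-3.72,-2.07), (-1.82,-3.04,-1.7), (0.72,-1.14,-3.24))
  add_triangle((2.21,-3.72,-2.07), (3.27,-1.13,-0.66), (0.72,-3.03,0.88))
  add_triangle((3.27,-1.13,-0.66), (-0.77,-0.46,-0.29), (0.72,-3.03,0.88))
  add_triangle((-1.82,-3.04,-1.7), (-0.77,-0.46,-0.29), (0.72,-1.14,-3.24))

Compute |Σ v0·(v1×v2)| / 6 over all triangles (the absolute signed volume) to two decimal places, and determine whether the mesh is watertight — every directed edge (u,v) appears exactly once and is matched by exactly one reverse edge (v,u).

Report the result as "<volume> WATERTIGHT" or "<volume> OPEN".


Per-triangle v0·(v1×v2)/6:
  t1: +0.6031
  t2: +4.1973
  t3: -1.0083
  t4: +5.7744
  t5: +5.8581
  t6: +4.1135
  t7: -1.0809
  t8: +0.6755
Σ = +19.1327 → |volume| = 19.13

Directed edges: 24 total, each appears once with its reverse present → watertight.

19.13 WATERTIGHT


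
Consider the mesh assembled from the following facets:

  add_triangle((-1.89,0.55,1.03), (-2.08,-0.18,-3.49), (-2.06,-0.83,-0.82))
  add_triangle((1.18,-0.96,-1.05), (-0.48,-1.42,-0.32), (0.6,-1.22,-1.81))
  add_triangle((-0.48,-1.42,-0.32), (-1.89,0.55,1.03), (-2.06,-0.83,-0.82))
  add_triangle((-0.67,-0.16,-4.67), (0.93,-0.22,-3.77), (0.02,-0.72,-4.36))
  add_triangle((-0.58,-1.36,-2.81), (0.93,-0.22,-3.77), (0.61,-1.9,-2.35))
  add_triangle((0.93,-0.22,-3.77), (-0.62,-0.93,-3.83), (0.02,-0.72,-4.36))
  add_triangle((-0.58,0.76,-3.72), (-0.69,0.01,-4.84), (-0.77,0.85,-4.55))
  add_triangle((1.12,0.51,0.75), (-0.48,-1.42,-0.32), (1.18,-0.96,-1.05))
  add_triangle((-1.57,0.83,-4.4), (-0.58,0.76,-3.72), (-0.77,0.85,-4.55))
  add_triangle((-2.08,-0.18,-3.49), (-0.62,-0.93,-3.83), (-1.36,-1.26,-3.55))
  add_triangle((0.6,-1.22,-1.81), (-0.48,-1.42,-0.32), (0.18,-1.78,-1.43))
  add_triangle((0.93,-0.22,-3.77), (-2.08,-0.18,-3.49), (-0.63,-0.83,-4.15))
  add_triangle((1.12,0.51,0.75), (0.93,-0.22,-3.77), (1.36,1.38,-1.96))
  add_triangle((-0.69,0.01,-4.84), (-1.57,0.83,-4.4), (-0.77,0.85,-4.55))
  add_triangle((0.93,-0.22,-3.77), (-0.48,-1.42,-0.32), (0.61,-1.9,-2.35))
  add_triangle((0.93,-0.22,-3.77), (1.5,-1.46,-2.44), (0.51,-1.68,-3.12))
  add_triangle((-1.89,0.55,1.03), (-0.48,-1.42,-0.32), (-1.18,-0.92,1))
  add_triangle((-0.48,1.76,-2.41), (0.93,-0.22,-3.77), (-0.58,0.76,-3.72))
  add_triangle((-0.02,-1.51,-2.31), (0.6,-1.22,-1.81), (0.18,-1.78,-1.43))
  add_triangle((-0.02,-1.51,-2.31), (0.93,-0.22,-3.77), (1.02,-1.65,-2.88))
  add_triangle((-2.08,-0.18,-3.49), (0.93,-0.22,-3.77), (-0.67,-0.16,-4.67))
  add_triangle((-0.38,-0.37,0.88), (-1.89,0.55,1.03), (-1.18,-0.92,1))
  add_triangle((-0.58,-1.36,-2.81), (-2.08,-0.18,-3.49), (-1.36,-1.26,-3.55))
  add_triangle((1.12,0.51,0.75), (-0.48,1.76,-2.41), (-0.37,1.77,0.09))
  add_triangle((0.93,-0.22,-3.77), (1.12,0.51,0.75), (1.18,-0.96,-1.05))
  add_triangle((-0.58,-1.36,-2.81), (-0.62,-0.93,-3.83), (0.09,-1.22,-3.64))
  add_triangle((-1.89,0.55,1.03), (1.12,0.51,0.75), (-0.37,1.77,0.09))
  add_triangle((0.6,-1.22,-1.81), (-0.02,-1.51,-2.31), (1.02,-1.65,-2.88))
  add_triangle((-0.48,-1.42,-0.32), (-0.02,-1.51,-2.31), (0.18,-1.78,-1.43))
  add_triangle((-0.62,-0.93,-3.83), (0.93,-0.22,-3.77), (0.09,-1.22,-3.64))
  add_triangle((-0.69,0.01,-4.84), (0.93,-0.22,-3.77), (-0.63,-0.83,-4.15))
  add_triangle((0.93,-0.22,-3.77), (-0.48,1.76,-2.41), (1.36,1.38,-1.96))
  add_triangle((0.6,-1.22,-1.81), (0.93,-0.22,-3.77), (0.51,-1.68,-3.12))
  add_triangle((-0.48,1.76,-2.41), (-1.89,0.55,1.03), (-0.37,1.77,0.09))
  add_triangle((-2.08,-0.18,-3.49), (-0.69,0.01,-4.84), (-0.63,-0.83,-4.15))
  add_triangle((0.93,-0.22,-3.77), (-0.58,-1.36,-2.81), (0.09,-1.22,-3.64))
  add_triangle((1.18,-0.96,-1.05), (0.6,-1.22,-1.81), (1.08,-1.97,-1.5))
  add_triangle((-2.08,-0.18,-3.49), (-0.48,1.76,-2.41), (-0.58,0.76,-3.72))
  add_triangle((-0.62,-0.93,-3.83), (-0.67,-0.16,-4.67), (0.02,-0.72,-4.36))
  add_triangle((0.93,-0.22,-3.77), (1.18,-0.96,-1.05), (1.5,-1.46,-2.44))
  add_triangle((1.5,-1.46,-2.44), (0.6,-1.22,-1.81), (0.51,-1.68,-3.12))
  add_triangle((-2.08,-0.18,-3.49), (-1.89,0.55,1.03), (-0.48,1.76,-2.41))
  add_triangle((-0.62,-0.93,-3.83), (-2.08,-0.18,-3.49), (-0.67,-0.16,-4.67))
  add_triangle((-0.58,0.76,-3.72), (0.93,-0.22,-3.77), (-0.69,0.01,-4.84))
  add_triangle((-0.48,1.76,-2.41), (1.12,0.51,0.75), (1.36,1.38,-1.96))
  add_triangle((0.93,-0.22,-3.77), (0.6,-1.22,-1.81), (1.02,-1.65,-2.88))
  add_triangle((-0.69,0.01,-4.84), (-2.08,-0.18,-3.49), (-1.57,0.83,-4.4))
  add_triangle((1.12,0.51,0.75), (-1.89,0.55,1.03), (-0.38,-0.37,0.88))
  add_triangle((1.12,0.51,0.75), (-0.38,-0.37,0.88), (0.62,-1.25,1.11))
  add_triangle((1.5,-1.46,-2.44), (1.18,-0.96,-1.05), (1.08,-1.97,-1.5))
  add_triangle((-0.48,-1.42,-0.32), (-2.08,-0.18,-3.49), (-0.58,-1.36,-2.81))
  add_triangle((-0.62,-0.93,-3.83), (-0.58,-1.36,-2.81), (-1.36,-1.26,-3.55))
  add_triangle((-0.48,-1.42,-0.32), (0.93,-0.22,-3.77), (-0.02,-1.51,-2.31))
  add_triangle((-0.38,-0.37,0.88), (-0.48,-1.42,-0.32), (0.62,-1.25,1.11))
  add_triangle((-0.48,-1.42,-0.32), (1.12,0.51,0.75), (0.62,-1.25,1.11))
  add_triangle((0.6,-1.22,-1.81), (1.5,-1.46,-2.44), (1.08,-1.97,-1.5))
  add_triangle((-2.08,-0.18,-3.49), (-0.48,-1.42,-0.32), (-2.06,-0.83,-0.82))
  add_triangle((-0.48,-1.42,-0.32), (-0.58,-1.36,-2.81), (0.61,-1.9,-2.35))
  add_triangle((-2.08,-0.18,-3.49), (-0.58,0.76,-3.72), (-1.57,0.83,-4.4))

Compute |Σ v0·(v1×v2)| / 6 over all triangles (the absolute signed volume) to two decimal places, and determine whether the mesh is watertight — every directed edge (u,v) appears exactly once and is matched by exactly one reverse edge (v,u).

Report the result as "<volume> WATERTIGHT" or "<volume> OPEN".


Per-triangle v0·(v1×v2)/6:
  t1: +1.6014
  t2: +0.3468
  t3: +0.6925
  t4: +0.6076
  t5: +1.4330
  t6: +0.0108
  t7: +0.0400
  t8: +0.4131
  t9: +0.0410
  t10: +0.7195
  t11: -0.0375
  t12: -1.1108
  t13: +0.9686
  t14: +0.5589
  t15: -0.6458
  t16: +1.0603
  t17: +0.4068
  t18: +1.1289
  t19: +0.1976
  t20: +0.8167
  t21: -0.1808
  t22: +0.2138
  t23: -0.1516
  t24: +0.8805
  t25: +1.0067
  t26: +0.3207
  t27: +0.7417
  t28: +0.0700
  t29: +0.2450
  t30: +0.6320
  t31: +0.9997
  t32: +2.0557
  t33: -0.3263
  t34: +1.3420
  t35: +1.0647
  t36: -0.1989
  t37: -0.1963
  t38: +1.2648
  t39: +0.4327
  t40: +0.2553
  t41: +0.1174
  t42: +3.0207
  t43: +0.9786
  t44: +0.8814
  t45: +0.7637
  t46: -0.0738
  t47: +1.1903
  t48: +0.3831
  t49: +0.2989
  t50: +0.2118
  t51: +1.0982
  t52: +0.3079
  t53: -0.0364
  t54: +0.3217
  t55: +0.1554
  t56: +0.2324
  t57: +1.1502
  t58: +0.7967
  t59: -0.4238
Σ = +31.0951 → |volume| = 31.10

Directed edges: 177 total; 3 unmatched, e.g. (-0.48,-1.42,-0.32)→(-1.18,-0.92,1) → open.

31.10 OPEN


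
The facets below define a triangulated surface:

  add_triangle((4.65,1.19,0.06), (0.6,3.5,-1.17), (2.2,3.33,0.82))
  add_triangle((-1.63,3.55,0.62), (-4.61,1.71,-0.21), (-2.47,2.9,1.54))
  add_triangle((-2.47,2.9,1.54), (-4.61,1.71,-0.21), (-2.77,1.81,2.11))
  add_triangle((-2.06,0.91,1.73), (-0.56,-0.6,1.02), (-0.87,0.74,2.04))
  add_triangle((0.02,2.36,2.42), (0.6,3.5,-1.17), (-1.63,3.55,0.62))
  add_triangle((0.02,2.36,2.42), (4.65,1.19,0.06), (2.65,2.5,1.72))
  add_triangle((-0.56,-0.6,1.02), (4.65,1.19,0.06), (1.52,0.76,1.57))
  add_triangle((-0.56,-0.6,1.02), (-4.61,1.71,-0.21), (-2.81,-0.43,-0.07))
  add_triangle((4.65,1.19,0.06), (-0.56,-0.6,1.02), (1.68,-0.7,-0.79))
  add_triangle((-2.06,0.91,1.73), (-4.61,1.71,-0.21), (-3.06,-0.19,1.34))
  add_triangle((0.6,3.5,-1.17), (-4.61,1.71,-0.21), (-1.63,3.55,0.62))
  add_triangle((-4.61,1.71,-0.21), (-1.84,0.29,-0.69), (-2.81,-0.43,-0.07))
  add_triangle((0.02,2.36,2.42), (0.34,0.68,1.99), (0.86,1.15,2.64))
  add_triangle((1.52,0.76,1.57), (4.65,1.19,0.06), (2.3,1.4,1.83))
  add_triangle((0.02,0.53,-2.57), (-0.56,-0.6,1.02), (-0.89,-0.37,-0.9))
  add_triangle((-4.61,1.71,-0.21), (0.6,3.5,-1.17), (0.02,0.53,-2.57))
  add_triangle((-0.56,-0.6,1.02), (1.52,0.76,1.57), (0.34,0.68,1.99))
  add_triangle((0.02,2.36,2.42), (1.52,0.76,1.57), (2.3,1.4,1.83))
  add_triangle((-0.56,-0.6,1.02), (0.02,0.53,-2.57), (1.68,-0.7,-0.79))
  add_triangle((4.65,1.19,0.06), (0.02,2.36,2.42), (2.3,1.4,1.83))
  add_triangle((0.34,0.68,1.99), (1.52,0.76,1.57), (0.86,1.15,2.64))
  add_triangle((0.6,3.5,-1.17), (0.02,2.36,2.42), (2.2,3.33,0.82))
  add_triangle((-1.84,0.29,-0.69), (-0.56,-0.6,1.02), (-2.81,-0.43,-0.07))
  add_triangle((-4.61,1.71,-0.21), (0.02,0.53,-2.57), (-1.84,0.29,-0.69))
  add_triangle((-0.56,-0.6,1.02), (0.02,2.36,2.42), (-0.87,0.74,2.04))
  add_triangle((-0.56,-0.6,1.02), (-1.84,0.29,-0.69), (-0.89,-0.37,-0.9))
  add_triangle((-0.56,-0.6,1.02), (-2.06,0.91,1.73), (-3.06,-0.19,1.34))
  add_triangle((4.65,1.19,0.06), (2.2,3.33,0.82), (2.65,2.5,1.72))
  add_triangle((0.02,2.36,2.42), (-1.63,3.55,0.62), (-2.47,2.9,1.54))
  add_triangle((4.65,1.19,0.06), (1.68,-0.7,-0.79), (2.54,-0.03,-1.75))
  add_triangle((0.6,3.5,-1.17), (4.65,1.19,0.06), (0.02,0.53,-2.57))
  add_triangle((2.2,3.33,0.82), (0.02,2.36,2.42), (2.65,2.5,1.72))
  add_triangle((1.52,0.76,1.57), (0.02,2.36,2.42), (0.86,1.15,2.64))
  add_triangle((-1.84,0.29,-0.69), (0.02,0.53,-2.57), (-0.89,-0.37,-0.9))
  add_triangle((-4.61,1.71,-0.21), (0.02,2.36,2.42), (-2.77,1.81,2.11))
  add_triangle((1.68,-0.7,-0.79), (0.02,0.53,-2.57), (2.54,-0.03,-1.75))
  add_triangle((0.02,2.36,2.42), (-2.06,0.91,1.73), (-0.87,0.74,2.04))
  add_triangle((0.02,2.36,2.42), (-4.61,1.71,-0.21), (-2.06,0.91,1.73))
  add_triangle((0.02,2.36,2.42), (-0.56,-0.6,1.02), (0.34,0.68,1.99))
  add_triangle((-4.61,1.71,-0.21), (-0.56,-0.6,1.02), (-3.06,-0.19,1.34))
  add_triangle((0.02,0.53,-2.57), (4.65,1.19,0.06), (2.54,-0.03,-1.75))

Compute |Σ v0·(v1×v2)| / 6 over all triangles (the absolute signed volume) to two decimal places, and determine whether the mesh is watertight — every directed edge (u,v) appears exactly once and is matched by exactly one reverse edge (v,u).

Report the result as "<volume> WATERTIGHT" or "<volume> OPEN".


Per-triangle v0·(v1×v2)/6:
  t1: +4.5786
  t2: +2.6815
  t3: +2.4149
  t4: +0.4481
  t5: +3.7850
  t6: +0.3398
  t7: +0.8441
  t8: +1.1467
  t9: +1.1868
  t10: +2.0226
  t11: +4.6953
  t12: +0.7032
  t13: +0.2403
  t14: +0.4573
  t15: +0.0183
  t16: +6.8588
  t17: +0.3394
  t18: +0.4768
  t19: +0.4834
  t20: +1.7640
  t21: +0.0726
  t22: +3.4832
  t23: -0.1216
  t24: +1.0256
  t25: +0.2840
  t26: +0.3120
  t27: +0.6488
  t28: +2.4974
  t29: +2.0273
  t30: +1.1334
  t31: +6.1869
  t32: +1.9623
  t33: +0.6052
  t34: +0.4959
  t35: -2.6131
  t36: +0.6535
  t37: +0.7673
  t38: +3.0464
  t39: +0.4971
  t40: -0.1463
  t41: +2.0798
Σ = +60.3827 → |volume| = 60.38

Directed edges: 123 total; 3 unmatched, e.g. (-2.77,1.81,2.11)→(-2.47,2.9,1.54) → open.

60.38 OPEN


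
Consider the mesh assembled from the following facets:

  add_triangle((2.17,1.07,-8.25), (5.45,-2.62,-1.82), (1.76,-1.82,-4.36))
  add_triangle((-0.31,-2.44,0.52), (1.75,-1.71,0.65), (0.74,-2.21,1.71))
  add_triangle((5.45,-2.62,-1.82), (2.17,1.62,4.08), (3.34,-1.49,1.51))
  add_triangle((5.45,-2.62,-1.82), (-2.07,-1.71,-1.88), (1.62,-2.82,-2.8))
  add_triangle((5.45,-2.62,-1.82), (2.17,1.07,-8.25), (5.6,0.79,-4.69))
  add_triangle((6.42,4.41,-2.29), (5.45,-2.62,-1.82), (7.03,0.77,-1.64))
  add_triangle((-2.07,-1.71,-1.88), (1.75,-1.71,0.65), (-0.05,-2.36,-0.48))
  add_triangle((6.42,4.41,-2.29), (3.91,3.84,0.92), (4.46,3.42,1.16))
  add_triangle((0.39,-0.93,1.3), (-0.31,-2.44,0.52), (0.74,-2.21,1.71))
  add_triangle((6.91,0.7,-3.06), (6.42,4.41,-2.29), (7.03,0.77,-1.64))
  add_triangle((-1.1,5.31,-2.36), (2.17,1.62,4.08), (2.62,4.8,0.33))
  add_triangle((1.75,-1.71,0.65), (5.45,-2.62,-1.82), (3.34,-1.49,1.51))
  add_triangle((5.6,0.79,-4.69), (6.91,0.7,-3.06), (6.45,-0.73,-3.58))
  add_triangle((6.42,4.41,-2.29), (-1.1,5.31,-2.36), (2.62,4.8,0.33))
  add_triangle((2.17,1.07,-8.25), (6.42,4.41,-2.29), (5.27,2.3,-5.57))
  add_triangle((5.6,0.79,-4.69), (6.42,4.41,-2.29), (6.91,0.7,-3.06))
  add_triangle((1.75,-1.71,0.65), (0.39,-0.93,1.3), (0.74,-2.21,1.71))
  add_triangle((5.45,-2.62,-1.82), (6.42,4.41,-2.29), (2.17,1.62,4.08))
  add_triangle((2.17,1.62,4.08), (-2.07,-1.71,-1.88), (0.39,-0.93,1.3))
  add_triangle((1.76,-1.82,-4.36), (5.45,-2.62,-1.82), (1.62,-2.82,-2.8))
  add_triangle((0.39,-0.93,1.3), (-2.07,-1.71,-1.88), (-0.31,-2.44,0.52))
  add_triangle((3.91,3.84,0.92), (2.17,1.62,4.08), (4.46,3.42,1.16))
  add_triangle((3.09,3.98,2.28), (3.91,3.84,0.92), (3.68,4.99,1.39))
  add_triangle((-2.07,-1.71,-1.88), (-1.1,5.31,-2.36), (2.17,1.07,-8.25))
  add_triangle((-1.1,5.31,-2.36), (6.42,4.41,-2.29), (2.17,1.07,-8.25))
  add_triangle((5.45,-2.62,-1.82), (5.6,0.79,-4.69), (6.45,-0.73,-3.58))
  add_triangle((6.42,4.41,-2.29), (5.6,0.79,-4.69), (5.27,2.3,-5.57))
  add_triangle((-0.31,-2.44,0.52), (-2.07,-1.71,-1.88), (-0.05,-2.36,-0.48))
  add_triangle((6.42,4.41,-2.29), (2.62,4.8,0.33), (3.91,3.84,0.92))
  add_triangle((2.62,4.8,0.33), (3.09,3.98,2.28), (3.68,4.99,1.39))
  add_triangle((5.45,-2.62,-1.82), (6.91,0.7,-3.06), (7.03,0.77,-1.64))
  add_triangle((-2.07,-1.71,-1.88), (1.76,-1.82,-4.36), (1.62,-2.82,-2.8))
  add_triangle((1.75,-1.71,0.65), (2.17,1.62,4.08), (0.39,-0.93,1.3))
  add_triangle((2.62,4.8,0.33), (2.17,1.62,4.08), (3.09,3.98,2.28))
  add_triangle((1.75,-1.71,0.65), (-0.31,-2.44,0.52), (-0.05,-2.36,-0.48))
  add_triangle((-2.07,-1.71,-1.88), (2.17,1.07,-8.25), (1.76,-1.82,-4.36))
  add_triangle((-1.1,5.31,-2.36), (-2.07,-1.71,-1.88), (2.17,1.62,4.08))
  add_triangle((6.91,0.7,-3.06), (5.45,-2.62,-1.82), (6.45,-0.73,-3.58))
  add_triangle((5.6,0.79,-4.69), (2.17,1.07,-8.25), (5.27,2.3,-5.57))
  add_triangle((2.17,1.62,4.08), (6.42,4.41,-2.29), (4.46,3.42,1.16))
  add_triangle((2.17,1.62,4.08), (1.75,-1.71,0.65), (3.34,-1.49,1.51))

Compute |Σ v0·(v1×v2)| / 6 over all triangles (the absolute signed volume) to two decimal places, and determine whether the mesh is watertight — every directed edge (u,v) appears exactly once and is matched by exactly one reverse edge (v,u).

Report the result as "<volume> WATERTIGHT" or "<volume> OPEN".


269.57 OPEN

Per-triangle v0·(v1×v2)/6:
  t1: +13.8980
  t2: +0.8727
  t3: +5.8462
  t4: +0.7833
  t5: +18.3893
  t6: -5.3690
  t7: +0.2783
  t8: +2.5146
  t9: +0.2013
  t10: +6.3416
  t11: +9.8914
  t12: +2.2013
  t13: +3.7068
  t14: +17.0431
  t15: +8.8987
  t16: +9.7113
  t17: +0.2712
  t18: +33.0690
  t19: +0.8548
  t20: +4.9957
  t21: +0.3663
  t22: +2.1965
  t23: +1.0695
  t24: +22.2675
  t25: +49.7592
  t26: +1.5619
  t27: +8.2665
  t28: +0.9686
  t29: +5.8692
  t30: +0.7664
  t31: +5.4212
  t32: +3.7236
  t33: +1.7844
  t34: +0.8495
  t35: +0.8154
  t36: +10.0590
  t37: +4.4441
  t38: +3.5893
  t39: +8.5208
  t40: +1.4700
  t41: +1.3998
Σ = +269.5687 → |volume| = 269.57

Directed edges: 123 total; 9 unmatched, e.g. (5.45,-2.62,-1.82)→(-2.07,-1.71,-1.88) → open.
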